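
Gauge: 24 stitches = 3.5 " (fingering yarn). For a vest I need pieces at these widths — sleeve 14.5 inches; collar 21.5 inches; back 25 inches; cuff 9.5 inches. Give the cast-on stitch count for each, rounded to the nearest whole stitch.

Rate = 24/3.5 = 6.857 sts per in.
sleeve: 14.5 × 6.857 = 99.43 → 99.
collar: 21.5 × 6.857 = 147.43 → 147.
back: 25 × 6.857 = 171.43 → 171.
cuff: 9.5 × 6.857 = 65.14 → 65.

sleeve 99; collar 147; back 171; cuff 65.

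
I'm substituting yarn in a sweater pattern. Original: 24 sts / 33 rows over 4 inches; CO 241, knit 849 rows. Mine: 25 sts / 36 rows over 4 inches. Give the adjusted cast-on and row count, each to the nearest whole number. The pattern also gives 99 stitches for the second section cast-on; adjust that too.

Stitches: 241 × 25/24 = 251.04 → 251.
Rows: 849 × 36/33 = 926.18 → 926.
second section cast-on: 99 × 25/24 = 103.12 → 103.

Cast on 251 stitches; work 926 rows; second section cast-on 103 stitches.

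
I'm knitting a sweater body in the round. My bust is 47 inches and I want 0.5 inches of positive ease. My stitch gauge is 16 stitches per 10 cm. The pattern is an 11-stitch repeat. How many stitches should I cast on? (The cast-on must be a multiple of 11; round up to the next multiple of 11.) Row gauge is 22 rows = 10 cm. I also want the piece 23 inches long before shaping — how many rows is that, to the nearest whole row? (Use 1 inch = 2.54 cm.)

Finished = 47 + 0.5 = 47.5 inches.
47.5 inches × 2.54 = 120.65 cm.
16/10 = 1.6 sts per cm; 120.65 × 1.6 = 193.04 sts.
Next multiple of 11 → 198.
23 inches = 58.42 cm; × 2.2 = 128.52 → 129 rows.

Cast on 198 stitches; work 129 rows.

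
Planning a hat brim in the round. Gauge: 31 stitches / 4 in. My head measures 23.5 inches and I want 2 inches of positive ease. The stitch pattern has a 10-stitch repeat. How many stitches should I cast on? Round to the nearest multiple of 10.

Cast on 200 stitches.

Finished = 23.5 + 2 = 25.5 inches.
31 / 4 = 7.75 sts/in.
25.5 × 7.75 = 197.62 sts.
Nearest multiple of 10: 200.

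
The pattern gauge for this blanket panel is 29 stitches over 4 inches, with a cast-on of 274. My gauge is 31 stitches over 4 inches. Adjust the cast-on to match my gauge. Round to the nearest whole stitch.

CO 293 sts.

Scale factor = 31 / 29 = 1.069.
274 × 31 / 29 = 292.90 sts.
→ 293 sts.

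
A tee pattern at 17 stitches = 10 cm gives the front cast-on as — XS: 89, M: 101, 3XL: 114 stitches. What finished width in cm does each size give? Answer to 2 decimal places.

XS 52.35 cm; M 59.41 cm; 3XL 67.06 cm.

17/10 = 1.7 sts per cm.
XS: 89 / 1.7 = 52.353 → 52.35 cm.
M: 101 / 1.7 = 59.412 → 59.41 cm.
3XL: 114 / 1.7 = 67.059 → 67.06 cm.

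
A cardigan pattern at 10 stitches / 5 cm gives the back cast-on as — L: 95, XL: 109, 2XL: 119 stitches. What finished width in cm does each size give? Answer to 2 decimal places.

10/5 = 2 sts per cm.
L: 95 / 2 = 47.500 → 47.50 cm.
XL: 109 / 2 = 54.500 → 54.50 cm.
2XL: 119 / 2 = 59.500 → 59.50 cm.

L 47.50 cm; XL 54.50 cm; 2XL 59.50 cm.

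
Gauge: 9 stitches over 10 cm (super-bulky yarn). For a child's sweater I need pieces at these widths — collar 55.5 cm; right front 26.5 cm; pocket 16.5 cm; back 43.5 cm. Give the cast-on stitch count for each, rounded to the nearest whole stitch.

collar 50; right front 24; pocket 15; back 39.

Rate = 9/10 = 0.9 sts per cm.
collar: 55.5 × 0.9 = 49.95 → 50.
right front: 26.5 × 0.9 = 23.85 → 24.
pocket: 16.5 × 0.9 = 14.85 → 15.
back: 43.5 × 0.9 = 39.15 → 39.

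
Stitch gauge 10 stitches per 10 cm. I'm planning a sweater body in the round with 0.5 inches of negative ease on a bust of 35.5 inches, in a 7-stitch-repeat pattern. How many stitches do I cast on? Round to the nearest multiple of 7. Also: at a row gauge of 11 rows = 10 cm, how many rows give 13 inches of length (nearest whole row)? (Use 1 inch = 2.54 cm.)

Cast on 91 stitches; work 36 rows.

Finished = 35.5 − 0.5 = 35 inches.
35 inches × 2.54 = 88.90 cm.
10/10 = 1 sts per cm; 88.90 × 1 = 88.90 sts.
Nearest multiple of 7 → 91.
13 inches = 33.02 cm; × 1.1 = 36.32 → 36 rows.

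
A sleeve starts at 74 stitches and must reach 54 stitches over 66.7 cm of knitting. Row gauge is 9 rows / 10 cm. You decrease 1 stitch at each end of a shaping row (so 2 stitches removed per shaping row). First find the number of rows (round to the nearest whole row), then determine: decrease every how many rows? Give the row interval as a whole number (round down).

Rows = 66.7 × 0.9 = 60.0 → 60 rows.
Stitches to remove: 20 → 10 shaping rows (at 2 st each).
60 / 10 = 6.00 → every 6 rows.

Decrease every 6th row.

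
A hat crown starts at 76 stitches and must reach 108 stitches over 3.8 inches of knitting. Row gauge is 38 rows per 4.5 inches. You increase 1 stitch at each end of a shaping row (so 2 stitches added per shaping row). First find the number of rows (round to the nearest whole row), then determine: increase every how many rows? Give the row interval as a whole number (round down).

Increase every 2nd row.

Rows = 3.8 × 8.444 = 32.1 → 32 rows.
Stitches to add: 32 → 16 shaping rows (at 2 st each).
32 / 16 = 2.00 → every 2 rows.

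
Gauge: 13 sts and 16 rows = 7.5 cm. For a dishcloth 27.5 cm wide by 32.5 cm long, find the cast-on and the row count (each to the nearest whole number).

Stitch gauge = 13/7.5 = 1.733 sts/cm; 27.5 × 1.733 = 47.67 → 48 sts.
Row gauge = 16/7.5 = 2.133 rows/cm; 32.5 × 2.133 = 69.33 → 69 rows.

Cast on 48 stitches and work 69 rows.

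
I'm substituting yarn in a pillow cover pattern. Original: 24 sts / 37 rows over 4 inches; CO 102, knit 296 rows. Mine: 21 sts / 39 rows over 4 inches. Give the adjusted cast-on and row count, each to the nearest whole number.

Stitches: 102 × 21/24 = 89.25 → 89.
Rows: 296 × 39/37 = 312.00 → 312.

Cast on 89 stitches; work 312 rows.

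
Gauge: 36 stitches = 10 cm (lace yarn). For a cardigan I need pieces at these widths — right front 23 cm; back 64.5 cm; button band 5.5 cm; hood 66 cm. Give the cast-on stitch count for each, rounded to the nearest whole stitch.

right front 83; back 232; button band 20; hood 238.

Rate = 36/10 = 3.6 sts per cm.
right front: 23 × 3.6 = 82.80 → 83.
back: 64.5 × 3.6 = 232.20 → 232.
button band: 5.5 × 3.6 = 19.80 → 20.
hood: 66 × 3.6 = 237.60 → 238.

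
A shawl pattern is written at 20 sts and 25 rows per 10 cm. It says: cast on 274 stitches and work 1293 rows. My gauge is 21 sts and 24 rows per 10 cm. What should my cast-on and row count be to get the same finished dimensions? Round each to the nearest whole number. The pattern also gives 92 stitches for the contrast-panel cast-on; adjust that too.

Cast on 288 stitches; work 1241 rows; contrast-panel cast-on 97 stitches.

Stitches: 274 × 21/20 = 287.70 → 288.
Rows: 1293 × 24/25 = 1241.28 → 1241.
contrast-panel cast-on: 92 × 21/20 = 96.60 → 97.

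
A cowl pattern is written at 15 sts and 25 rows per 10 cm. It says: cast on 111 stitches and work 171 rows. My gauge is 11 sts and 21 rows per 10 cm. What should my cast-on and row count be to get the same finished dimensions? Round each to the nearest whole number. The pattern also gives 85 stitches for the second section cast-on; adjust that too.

Stitches: 111 × 11/15 = 81.40 → 81.
Rows: 171 × 21/25 = 143.64 → 144.
second section cast-on: 85 × 11/15 = 62.33 → 62.

Cast on 81 stitches; work 144 rows; second section cast-on 62 stitches.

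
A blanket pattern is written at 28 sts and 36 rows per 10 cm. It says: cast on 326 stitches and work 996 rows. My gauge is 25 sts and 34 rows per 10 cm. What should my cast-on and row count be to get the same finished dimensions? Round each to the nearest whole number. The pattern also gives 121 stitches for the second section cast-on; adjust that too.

Cast on 291 stitches; work 941 rows; second section cast-on 108 stitches.

Stitches: 326 × 25/28 = 291.07 → 291.
Rows: 996 × 34/36 = 940.67 → 941.
second section cast-on: 121 × 25/28 = 108.04 → 108.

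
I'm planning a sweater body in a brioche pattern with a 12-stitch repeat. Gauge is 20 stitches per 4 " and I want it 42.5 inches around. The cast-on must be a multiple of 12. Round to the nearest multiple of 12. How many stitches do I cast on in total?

20 / 4 = 5 sts per inch.
42.5 × 5 = 212.50 sts.
Nearest multiple of 12: 216.

216 stitches.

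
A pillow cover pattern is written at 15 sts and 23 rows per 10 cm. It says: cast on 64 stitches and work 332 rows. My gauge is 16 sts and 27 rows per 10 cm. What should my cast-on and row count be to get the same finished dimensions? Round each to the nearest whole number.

Cast on 68 stitches; work 390 rows.

Stitches: 64 × 16/15 = 68.27 → 68.
Rows: 332 × 27/23 = 389.74 → 390.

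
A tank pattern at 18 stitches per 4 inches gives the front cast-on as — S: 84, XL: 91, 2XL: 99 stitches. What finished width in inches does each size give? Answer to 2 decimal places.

S 18.67 inches; XL 20.22 inches; 2XL 22.00 inches.

18/4 = 4.5 sts per in.
S: 84 / 4.5 = 18.667 → 18.67 in.
XL: 91 / 4.5 = 20.222 → 20.22 in.
2XL: 99 / 4.5 = 22.000 → 22.00 in.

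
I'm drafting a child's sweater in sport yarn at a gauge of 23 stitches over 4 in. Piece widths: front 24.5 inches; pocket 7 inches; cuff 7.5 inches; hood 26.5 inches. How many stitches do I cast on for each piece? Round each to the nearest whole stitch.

front 141; pocket 40; cuff 43; hood 152.

Rate = 23/4 = 5.75 sts per in.
front: 24.5 × 5.75 = 140.88 → 141.
pocket: 7 × 5.75 = 40.25 → 40.
cuff: 7.5 × 5.75 = 43.12 → 43.
hood: 26.5 × 5.75 = 152.38 → 152.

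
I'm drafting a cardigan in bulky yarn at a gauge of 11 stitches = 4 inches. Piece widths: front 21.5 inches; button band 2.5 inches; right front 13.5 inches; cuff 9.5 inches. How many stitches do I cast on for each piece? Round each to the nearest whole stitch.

Rate = 11/4 = 2.75 sts per in.
front: 21.5 × 2.75 = 59.12 → 59.
button band: 2.5 × 2.75 = 6.88 → 7.
right front: 13.5 × 2.75 = 37.12 → 37.
cuff: 9.5 × 2.75 = 26.12 → 26.

front 59; button band 7; right front 37; cuff 26.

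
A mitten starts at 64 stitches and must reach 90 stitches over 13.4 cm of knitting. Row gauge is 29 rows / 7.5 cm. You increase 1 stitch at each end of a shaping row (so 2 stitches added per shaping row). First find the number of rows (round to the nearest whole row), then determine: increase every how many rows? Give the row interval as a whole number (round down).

Increase every 4th row.

Rows = 13.4 × 3.867 = 51.8 → 52 rows.
Stitches to add: 26 → 13 shaping rows (at 2 st each).
52 / 13 = 4.00 → every 4 rows.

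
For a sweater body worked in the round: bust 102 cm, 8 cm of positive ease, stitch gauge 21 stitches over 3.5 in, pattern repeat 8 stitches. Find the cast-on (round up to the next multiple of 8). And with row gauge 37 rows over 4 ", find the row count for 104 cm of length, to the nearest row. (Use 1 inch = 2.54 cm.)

Finished = 102 + 8 = 110 cm.
110 cm × 1/2.54 = 43.31 inches.
21/3.5 = 6 sts per in; 43.31 × 6 = 259.84 sts.
Next multiple of 8 → 264.
104 cm = 40.94 inches; × 9.25 = 378.74 → 379 rows.

Cast on 264 stitches; work 379 rows.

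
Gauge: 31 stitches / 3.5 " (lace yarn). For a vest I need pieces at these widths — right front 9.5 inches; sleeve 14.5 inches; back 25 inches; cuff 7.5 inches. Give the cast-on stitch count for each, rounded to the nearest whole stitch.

right front 84; sleeve 128; back 221; cuff 66.

Rate = 31/3.5 = 8.857 sts per in.
right front: 9.5 × 8.857 = 84.14 → 84.
sleeve: 14.5 × 8.857 = 128.43 → 128.
back: 25 × 8.857 = 221.43 → 221.
cuff: 7.5 × 8.857 = 66.43 → 66.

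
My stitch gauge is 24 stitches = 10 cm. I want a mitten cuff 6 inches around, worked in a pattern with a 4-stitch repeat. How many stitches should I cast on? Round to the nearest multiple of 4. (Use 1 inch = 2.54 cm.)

CO 36 sts.

6 in = 6 × 2.54 = 15.24 cm.
24 / 10 = 2.4 sts/cm.
15.24 × 2.4 = 36.58 sts.
→ 36.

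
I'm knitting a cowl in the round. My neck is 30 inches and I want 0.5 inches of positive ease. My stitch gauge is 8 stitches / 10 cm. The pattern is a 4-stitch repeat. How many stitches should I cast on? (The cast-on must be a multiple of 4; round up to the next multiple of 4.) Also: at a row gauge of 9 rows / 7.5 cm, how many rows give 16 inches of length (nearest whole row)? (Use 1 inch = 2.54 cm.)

Finished = 30 + 0.5 = 30.5 inches.
30.5 inches × 2.54 = 77.47 cm.
8/10 = 0.8 sts per cm; 77.47 × 0.8 = 61.98 sts.
Next multiple of 4 → 64.
16 inches = 40.64 cm; × 1.2 = 48.77 → 49 rows.

Cast on 64 stitches; work 49 rows.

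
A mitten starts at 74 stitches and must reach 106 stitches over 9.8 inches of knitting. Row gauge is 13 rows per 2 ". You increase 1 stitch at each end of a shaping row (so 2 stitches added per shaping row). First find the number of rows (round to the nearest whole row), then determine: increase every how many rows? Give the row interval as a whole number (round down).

Rows = 9.8 × 6.5 = 63.7 → 64 rows.
Stitches to add: 32 → 16 shaping rows (at 2 st each).
64 / 16 = 4.00 → every 4 rows.

Increase every 4th row.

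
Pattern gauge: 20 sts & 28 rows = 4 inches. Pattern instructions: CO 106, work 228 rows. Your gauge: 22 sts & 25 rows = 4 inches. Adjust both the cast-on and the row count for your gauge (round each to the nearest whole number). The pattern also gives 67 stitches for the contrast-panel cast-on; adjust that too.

Stitches: 106 × 22/20 = 116.60 → 117.
Rows: 228 × 25/28 = 203.57 → 204.
contrast-panel cast-on: 67 × 22/20 = 73.70 → 74.

Cast on 117 stitches; work 204 rows; contrast-panel cast-on 74 stitches.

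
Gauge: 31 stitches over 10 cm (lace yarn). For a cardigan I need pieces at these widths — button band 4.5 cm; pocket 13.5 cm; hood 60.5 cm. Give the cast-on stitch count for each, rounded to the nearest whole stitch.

button band 14; pocket 42; hood 188.

Rate = 31/10 = 3.1 sts per cm.
button band: 4.5 × 3.1 = 13.95 → 14.
pocket: 13.5 × 3.1 = 41.85 → 42.
hood: 60.5 × 3.1 = 187.55 → 188.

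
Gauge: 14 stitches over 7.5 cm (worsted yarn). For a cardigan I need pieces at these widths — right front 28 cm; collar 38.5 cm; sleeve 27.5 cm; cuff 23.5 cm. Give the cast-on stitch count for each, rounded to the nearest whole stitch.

right front 52; collar 72; sleeve 51; cuff 44.

Rate = 14/7.5 = 1.867 sts per cm.
right front: 28 × 1.867 = 52.27 → 52.
collar: 38.5 × 1.867 = 71.87 → 72.
sleeve: 27.5 × 1.867 = 51.33 → 51.
cuff: 23.5 × 1.867 = 43.87 → 44.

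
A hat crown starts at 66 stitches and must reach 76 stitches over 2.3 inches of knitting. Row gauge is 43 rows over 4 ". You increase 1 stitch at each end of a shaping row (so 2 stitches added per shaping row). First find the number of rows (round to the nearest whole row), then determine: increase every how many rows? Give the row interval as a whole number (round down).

Rows = 2.3 × 10.75 = 24.7 → 25 rows.
Stitches to add: 10 → 5 shaping rows (at 2 st each).
25 / 5 = 5.00 → every 5 rows.

Increase every 5th row.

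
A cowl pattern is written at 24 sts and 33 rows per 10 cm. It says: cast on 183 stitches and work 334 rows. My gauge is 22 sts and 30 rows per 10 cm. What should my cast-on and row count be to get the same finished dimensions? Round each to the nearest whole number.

Stitches: 183 × 22/24 = 167.75 → 168.
Rows: 334 × 30/33 = 303.64 → 304.

Cast on 168 stitches; work 304 rows.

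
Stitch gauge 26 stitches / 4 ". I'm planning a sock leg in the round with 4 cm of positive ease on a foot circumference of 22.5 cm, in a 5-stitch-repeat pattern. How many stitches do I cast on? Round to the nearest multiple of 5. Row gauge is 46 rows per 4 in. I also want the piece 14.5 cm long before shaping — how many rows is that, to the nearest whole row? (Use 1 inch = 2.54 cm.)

Finished = 22.5 + 4 = 26.5 cm.
26.5 cm × 1/2.54 = 10.43 inches.
26/4 = 6.5 sts per in; 10.43 × 6.5 = 67.81 sts.
Nearest multiple of 5 → 70.
14.5 cm = 5.71 inches; × 11.5 = 65.65 → 66 rows.

Cast on 70 stitches; work 66 rows.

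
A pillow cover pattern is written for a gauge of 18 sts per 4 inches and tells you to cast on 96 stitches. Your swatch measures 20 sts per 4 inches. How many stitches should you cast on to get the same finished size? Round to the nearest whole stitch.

CO 107 sts.

Scale factor = 20 / 18 = 1.111.
96 × 20 / 18 = 106.67 sts.
→ 107 sts.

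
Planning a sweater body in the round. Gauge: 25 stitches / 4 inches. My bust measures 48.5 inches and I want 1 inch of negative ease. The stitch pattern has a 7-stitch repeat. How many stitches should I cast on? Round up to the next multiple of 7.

301 stitches.

Finished = 48.5 − 1 = 47.5 inches.
25 / 4 = 6.25 sts/in.
47.5 × 6.25 = 296.88 sts.
Next multiple of 7: 301.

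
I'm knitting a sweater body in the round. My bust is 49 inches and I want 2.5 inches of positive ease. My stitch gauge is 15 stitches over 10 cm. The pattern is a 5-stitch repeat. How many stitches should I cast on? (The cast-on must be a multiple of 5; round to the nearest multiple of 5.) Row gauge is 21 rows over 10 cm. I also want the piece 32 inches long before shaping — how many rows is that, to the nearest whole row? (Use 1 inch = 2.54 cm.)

Finished = 49 + 2.5 = 51.5 inches.
51.5 inches × 2.54 = 130.81 cm.
15/10 = 1.5 sts per cm; 130.81 × 1.5 = 196.22 sts.
Nearest multiple of 5 → 195.
32 inches = 81.28 cm; × 2.1 = 170.69 → 171 rows.

Cast on 195 stitches; work 171 rows.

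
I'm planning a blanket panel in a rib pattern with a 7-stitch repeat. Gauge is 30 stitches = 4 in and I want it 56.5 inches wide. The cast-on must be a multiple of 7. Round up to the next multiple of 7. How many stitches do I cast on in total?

30 / 4 = 7.5 sts per inch.
56.5 × 7.5 = 423.75 sts.
Next multiple of 7: 427.

Cast on 427 stitches.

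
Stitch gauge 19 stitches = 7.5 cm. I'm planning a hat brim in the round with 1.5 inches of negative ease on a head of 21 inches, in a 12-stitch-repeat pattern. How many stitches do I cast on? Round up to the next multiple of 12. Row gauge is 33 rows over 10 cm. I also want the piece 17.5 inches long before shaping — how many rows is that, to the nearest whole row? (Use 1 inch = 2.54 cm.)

Cast on 132 stitches; work 147 rows.

Finished = 21 − 1.5 = 19.5 inches.
19.5 inches × 2.54 = 49.53 cm.
19/7.5 = 2.533 sts per cm; 49.53 × 2.533 = 125.48 sts.
Next multiple of 12 → 132.
17.5 inches = 44.45 cm; × 3.3 = 146.69 → 147 rows.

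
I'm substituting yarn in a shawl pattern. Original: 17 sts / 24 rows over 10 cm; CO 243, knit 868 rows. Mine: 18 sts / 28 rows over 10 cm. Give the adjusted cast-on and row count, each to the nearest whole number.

Stitches: 243 × 18/17 = 257.29 → 257.
Rows: 868 × 28/24 = 1012.67 → 1013.

Cast on 257 stitches; work 1013 rows.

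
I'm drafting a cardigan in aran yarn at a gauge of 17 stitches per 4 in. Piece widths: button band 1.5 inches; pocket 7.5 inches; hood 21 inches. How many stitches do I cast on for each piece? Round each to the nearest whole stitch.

Rate = 17/4 = 4.25 sts per in.
button band: 1.5 × 4.25 = 6.38 → 6.
pocket: 7.5 × 4.25 = 31.88 → 32.
hood: 21 × 4.25 = 89.25 → 89.

button band 6; pocket 32; hood 89.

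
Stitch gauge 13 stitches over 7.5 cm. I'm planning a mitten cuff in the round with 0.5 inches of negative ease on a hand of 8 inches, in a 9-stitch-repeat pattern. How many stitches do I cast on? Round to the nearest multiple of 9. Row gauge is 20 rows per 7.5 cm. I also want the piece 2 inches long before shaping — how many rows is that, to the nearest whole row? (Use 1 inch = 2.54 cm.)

Finished = 8 − 0.5 = 7.5 inches.
7.5 inches × 2.54 = 19.05 cm.
13/7.5 = 1.733 sts per cm; 19.05 × 1.733 = 33.02 sts.
Nearest multiple of 9 → 36.
2 inches = 5.08 cm; × 2.667 = 13.55 → 14 rows.

Cast on 36 stitches; work 14 rows.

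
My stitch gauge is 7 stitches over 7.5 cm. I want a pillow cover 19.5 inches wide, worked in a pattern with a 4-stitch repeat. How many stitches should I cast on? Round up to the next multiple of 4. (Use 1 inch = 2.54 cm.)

19.5 in = 19.5 × 2.54 = 49.53 cm.
7 / 7.5 = 0.933 sts/cm.
49.53 × 0.933 = 46.23 sts.
→ 48.

CO 48 sts.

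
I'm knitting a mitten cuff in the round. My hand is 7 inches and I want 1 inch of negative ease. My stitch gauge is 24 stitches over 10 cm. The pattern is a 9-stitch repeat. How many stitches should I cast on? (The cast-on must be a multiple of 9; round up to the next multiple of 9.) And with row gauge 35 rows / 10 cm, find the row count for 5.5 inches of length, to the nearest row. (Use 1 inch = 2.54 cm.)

Finished = 7 − 1 = 6 inches.
6 inches × 2.54 = 15.24 cm.
24/10 = 2.4 sts per cm; 15.24 × 2.4 = 36.58 sts.
Next multiple of 9 → 45.
5.5 inches = 13.97 cm; × 3.5 = 48.90 → 49 rows.

Cast on 45 stitches; work 49 rows.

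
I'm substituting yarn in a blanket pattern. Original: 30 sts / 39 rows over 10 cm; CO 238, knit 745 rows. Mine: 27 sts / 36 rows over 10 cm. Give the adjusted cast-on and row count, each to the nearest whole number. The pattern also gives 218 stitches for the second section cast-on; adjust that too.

Cast on 214 stitches; work 688 rows; second section cast-on 196 stitches.

Stitches: 238 × 27/30 = 214.20 → 214.
Rows: 745 × 36/39 = 687.69 → 688.
second section cast-on: 218 × 27/30 = 196.20 → 196.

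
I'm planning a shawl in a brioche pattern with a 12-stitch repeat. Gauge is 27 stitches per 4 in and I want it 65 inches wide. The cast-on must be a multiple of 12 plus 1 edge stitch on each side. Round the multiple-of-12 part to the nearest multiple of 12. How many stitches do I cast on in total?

27 / 4 = 6.75 sts per inch.
65 × 6.75 = 438.75 sts.
Less 2 edge sts → 436.75 for the repeat.
Nearest multiple of 12: 432.
Add back 2 edge sts → 434.

434 stitches.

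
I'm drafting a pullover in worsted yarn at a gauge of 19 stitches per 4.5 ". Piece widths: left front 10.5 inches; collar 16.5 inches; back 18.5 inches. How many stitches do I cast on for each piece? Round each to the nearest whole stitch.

left front 44; collar 70; back 78.

Rate = 19/4.5 = 4.222 sts per in.
left front: 10.5 × 4.222 = 44.33 → 44.
collar: 16.5 × 4.222 = 69.67 → 70.
back: 18.5 × 4.222 = 78.11 → 78.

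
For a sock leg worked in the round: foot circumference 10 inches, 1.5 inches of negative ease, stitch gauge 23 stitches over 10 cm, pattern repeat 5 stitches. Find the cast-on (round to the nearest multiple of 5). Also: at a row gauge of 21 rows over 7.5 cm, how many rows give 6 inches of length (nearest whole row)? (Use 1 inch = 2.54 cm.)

Cast on 50 stitches; work 43 rows.

Finished = 10 − 1.5 = 8.5 inches.
8.5 inches × 2.54 = 21.59 cm.
23/10 = 2.3 sts per cm; 21.59 × 2.3 = 49.66 sts.
Nearest multiple of 5 → 50.
6 inches = 15.24 cm; × 2.8 = 42.67 → 43 rows.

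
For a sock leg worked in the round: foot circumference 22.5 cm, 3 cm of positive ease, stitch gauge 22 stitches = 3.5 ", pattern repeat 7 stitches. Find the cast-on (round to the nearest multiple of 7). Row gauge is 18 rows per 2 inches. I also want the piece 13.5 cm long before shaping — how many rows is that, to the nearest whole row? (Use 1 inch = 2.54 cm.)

Cast on 63 stitches; work 48 rows.

Finished = 22.5 + 3 = 25.5 cm.
25.5 cm × 1/2.54 = 10.04 inches.
22/3.5 = 6.286 sts per in; 10.04 × 6.286 = 63.10 sts.
Nearest multiple of 7 → 63.
13.5 cm = 5.31 inches; × 9 = 47.83 → 48 rows.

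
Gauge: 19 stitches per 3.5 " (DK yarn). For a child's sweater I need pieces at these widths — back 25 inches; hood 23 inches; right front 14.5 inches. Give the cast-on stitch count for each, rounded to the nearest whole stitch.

back 136; hood 125; right front 79.

Rate = 19/3.5 = 5.429 sts per in.
back: 25 × 5.429 = 135.71 → 136.
hood: 23 × 5.429 = 124.86 → 125.
right front: 14.5 × 5.429 = 78.71 → 79.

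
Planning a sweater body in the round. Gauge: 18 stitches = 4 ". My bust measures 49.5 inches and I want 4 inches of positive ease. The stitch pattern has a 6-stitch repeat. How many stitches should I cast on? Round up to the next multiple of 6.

Finished = 49.5 + 4 = 53.5 inches.
18 / 4 = 4.5 sts/in.
53.5 × 4.5 = 240.75 sts.
Next multiple of 6: 246.

Cast on 246 stitches.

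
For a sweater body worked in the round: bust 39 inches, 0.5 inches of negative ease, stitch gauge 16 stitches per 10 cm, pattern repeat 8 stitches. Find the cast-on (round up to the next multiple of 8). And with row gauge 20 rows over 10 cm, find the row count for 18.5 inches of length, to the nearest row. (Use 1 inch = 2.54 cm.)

Finished = 39 − 0.5 = 38.5 inches.
38.5 inches × 2.54 = 97.79 cm.
16/10 = 1.6 sts per cm; 97.79 × 1.6 = 156.46 sts.
Next multiple of 8 → 160.
18.5 inches = 46.99 cm; × 2 = 93.98 → 94 rows.

Cast on 160 stitches; work 94 rows.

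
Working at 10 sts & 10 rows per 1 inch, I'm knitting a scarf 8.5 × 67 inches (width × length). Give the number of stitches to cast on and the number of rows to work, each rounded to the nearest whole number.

Cast on 85 stitches and work 670 rows.

Stitch gauge = 10/1 = 10 sts/in; 8.5 × 10 = 85.00 → 85 sts.
Row gauge = 10/1 = 10 rows/in; 67 × 10 = 670.00 → 670 rows.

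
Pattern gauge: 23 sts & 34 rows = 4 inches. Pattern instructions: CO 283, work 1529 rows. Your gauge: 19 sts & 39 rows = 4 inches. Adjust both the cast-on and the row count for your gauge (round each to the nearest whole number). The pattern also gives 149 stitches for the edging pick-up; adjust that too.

Cast on 234 stitches; work 1754 rows; edging pick-up 123 stitches.

Stitches: 283 × 19/23 = 233.78 → 234.
Rows: 1529 × 39/34 = 1753.85 → 1754.
edging pick-up: 149 × 19/23 = 123.09 → 123.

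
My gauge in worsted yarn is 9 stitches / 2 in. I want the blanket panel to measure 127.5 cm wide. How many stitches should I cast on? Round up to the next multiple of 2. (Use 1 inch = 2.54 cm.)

Cast on 226 stitches.

127.5 cm = 50.20 in.
9 stitches / 2 in = 4.5 stitches per inch.
50.20 × 4.5 = 225.89 stitches.
Round up multiple of 2 → 226.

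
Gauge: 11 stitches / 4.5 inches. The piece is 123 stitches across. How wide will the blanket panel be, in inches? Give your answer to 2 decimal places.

50.32 inches.

11 stitches / 4.5 inch = 2.444 stitches per inch.
123 / 2.444 = 50.318 inches.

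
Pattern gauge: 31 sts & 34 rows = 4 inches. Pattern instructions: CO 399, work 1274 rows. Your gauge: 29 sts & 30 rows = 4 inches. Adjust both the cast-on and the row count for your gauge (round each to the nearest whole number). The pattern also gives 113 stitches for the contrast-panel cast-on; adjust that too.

Stitches: 399 × 29/31 = 373.26 → 373.
Rows: 1274 × 30/34 = 1124.12 → 1124.
contrast-panel cast-on: 113 × 29/31 = 105.71 → 106.

Cast on 373 stitches; work 1124 rows; contrast-panel cast-on 106 stitches.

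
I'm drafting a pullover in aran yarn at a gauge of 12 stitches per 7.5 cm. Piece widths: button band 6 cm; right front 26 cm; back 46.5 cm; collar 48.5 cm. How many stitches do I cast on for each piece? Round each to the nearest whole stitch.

Rate = 12/7.5 = 1.6 sts per cm.
button band: 6 × 1.6 = 9.60 → 10.
right front: 26 × 1.6 = 41.60 → 42.
back: 46.5 × 1.6 = 74.40 → 74.
collar: 48.5 × 1.6 = 77.60 → 78.

button band 10; right front 42; back 74; collar 78.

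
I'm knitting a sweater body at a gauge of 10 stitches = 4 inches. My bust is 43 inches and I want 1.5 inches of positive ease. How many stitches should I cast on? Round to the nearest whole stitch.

CO 111 sts.

Finished = 43 + 1.5 = 44.5 in.
10 / 4 = 2.5 sts per inch.
44.50 × 2.5 = 111.25 sts.
→ 111 sts.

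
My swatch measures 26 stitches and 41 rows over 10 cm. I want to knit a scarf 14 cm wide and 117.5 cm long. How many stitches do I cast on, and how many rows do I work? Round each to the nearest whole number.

Cast on 36 stitches and work 482 rows.

Stitch gauge = 26/10 = 2.6 sts/cm; 14 × 2.6 = 36.40 → 36 sts.
Row gauge = 41/10 = 4.1 rows/cm; 117.5 × 4.1 = 481.75 → 482 rows.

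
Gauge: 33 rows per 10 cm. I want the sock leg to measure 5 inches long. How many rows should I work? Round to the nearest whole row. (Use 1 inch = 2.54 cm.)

Work 42 rows.

5 in = 12.70 cm.
33 rows / 10 cm = 3.3 rows per cm.
12.70 × 3.3 = 41.91 rows.
Round to nearest → 42.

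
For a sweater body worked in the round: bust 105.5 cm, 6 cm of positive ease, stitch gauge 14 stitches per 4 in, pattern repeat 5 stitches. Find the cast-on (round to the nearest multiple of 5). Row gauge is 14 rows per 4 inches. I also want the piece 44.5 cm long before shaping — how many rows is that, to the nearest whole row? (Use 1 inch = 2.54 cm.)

Finished = 105.5 + 6 = 111.5 cm.
111.5 cm × 1/2.54 = 43.90 inches.
14/4 = 3.5 sts per in; 43.90 × 3.5 = 153.64 sts.
Nearest multiple of 5 → 155.
44.5 cm = 17.52 inches; × 3.5 = 61.32 → 61 rows.

Cast on 155 stitches; work 61 rows.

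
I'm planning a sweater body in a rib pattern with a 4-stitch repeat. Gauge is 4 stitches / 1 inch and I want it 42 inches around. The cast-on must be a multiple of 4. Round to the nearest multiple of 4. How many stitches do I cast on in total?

168 stitches.

4 / 1 = 4 sts per inch.
42 × 4 = 168.00 sts.
Nearest multiple of 4: 168.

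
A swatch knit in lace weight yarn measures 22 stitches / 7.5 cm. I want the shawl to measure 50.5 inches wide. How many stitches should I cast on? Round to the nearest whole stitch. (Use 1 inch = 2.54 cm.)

50.5 in = 128.27 cm.
22 stitches / 7.5 cm = 2.933 stitches per cm.
128.27 × 2.933 = 376.26 stitches.
Round to nearest → 376.

376 stitches.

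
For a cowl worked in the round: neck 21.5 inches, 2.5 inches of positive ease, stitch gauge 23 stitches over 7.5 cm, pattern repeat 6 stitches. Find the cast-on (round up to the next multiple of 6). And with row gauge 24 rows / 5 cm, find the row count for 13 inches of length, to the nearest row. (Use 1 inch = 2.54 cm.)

Finished = 21.5 + 2.5 = 24 inches.
24 inches × 2.54 = 60.96 cm.
23/7.5 = 3.067 sts per cm; 60.96 × 3.067 = 186.94 sts.
Next multiple of 6 → 192.
13 inches = 33.02 cm; × 4.8 = 158.50 → 158 rows.

Cast on 192 stitches; work 158 rows.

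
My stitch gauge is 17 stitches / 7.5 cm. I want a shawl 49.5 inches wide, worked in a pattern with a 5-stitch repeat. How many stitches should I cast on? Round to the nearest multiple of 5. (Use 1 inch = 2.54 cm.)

Cast on 285 stitches.

49.5 in = 49.5 × 2.54 = 125.73 cm.
17 / 7.5 = 2.267 sts/cm.
125.73 × 2.267 = 284.99 sts.
→ 285.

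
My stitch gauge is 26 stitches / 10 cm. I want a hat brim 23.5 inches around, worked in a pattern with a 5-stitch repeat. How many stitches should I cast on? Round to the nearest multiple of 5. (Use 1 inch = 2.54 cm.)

CO 155 sts.

23.5 in = 23.5 × 2.54 = 59.69 cm.
26 / 10 = 2.6 sts/cm.
59.69 × 2.6 = 155.19 sts.
→ 155.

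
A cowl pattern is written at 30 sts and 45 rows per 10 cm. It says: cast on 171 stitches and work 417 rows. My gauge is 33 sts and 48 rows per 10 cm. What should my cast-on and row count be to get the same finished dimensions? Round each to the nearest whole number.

Stitches: 171 × 33/30 = 188.10 → 188.
Rows: 417 × 48/45 = 444.80 → 445.

Cast on 188 stitches; work 445 rows.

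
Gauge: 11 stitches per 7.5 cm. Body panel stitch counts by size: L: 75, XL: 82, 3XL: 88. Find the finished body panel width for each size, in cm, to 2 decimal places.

11/7.5 = 1.467 sts per cm.
L: 75 / 1.467 = 51.136 → 51.14 cm.
XL: 82 / 1.467 = 55.909 → 55.91 cm.
3XL: 88 / 1.467 = 60.000 → 60.00 cm.

L 51.14 cm; XL 55.91 cm; 3XL 60.00 cm.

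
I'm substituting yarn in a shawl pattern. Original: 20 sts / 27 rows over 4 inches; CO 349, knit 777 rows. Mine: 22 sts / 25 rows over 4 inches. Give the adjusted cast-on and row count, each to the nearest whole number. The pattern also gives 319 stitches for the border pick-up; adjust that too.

Stitches: 349 × 22/20 = 383.90 → 384.
Rows: 777 × 25/27 = 719.44 → 719.
border pick-up: 319 × 22/20 = 350.90 → 351.

Cast on 384 stitches; work 719 rows; border pick-up 351 stitches.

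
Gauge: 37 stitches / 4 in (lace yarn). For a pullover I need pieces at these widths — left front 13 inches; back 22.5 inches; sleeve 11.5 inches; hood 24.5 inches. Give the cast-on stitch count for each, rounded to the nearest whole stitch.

left front 120; back 208; sleeve 106; hood 227.

Rate = 37/4 = 9.25 sts per in.
left front: 13 × 9.25 = 120.25 → 120.
back: 22.5 × 9.25 = 208.12 → 208.
sleeve: 11.5 × 9.25 = 106.38 → 106.
hood: 24.5 × 9.25 = 226.62 → 227.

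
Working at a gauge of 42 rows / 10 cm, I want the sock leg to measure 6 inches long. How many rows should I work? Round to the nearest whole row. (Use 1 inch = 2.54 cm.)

Work 64 rows.

6 in = 15.24 cm.
42 rows / 10 cm = 4.2 rows per cm.
15.24 × 4.2 = 64.01 rows.
Round to nearest → 64.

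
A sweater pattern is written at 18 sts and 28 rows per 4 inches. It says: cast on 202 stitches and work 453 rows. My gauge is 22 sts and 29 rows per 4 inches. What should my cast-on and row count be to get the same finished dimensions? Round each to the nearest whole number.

Stitches: 202 × 22/18 = 246.89 → 247.
Rows: 453 × 29/28 = 469.18 → 469.

Cast on 247 stitches; work 469 rows.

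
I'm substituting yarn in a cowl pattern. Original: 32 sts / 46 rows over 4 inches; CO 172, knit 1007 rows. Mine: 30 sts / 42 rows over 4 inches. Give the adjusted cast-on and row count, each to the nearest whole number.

Stitches: 172 × 30/32 = 161.25 → 161.
Rows: 1007 × 42/46 = 919.43 → 919.

Cast on 161 stitches; work 919 rows.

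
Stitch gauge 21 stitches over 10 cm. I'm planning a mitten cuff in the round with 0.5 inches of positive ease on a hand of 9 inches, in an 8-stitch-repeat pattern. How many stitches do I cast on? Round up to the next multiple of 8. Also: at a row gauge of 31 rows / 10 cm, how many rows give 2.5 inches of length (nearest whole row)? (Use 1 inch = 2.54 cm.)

Finished = 9 + 0.5 = 9.5 inches.
9.5 inches × 2.54 = 24.13 cm.
21/10 = 2.1 sts per cm; 24.13 × 2.1 = 50.67 sts.
Next multiple of 8 → 56.
2.5 inches = 6.35 cm; × 3.1 = 19.68 → 20 rows.

Cast on 56 stitches; work 20 rows.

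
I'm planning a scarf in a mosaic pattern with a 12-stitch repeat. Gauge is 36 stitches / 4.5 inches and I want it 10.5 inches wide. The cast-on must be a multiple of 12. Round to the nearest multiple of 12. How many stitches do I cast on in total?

CO 84 sts.

36 / 4.5 = 8 sts per inch.
10.5 × 8 = 84.00 sts.
Nearest multiple of 12: 84.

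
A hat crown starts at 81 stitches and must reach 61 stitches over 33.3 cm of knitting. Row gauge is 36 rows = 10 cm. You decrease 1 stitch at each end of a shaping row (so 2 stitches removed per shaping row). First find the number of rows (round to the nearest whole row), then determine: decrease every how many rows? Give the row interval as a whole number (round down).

Rows = 33.3 × 3.6 = 119.9 → 120 rows.
Stitches to remove: 20 → 10 shaping rows (at 2 st each).
120 / 10 = 12.00 → every 12 rows.

Decrease every 12th row.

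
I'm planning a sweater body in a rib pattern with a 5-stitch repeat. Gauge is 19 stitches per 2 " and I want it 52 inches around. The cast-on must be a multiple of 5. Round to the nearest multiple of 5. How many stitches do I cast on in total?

495 stitches.

19 / 2 = 9.5 sts per inch.
52 × 9.5 = 494.00 sts.
Nearest multiple of 5: 495.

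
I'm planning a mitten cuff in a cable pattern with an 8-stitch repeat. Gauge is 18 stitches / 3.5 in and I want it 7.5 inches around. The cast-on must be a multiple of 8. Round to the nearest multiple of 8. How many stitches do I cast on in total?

CO 40 sts.

18 / 3.5 = 5.143 sts per inch.
7.5 × 5.143 = 38.57 sts.
Nearest multiple of 8: 40.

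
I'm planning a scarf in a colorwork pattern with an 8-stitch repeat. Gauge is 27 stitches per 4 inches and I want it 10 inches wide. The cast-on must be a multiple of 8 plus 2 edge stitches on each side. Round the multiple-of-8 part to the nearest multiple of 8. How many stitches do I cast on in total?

CO 68 sts.

27 / 4 = 6.75 sts per inch.
10 × 6.75 = 67.50 sts.
Less 4 edge sts → 63.50 for the repeat.
Nearest multiple of 8: 64.
Add back 4 edge sts → 68.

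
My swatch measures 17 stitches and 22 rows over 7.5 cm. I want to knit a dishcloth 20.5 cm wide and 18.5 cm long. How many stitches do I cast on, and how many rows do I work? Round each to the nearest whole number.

Stitch gauge = 17/7.5 = 2.267 sts/cm; 20.5 × 2.267 = 46.47 → 46 sts.
Row gauge = 22/7.5 = 2.933 rows/cm; 18.5 × 2.933 = 54.27 → 54 rows.

Cast on 46 stitches and work 54 rows.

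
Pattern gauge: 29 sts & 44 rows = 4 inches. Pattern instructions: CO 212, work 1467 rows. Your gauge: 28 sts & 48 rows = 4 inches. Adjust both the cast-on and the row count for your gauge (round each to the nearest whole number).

Cast on 205 stitches; work 1600 rows.

Stitches: 212 × 28/29 = 204.69 → 205.
Rows: 1467 × 48/44 = 1600.36 → 1600.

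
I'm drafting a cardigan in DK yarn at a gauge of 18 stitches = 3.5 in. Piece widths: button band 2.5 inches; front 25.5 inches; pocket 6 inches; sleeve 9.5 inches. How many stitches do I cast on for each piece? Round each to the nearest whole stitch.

Rate = 18/3.5 = 5.143 sts per in.
button band: 2.5 × 5.143 = 12.86 → 13.
front: 25.5 × 5.143 = 131.14 → 131.
pocket: 6 × 5.143 = 30.86 → 31.
sleeve: 9.5 × 5.143 = 48.86 → 49.

button band 13; front 131; pocket 31; sleeve 49.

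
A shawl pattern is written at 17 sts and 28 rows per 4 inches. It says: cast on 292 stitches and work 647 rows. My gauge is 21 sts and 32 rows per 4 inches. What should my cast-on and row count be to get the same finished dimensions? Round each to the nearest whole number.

Cast on 361 stitches; work 739 rows.

Stitches: 292 × 21/17 = 360.71 → 361.
Rows: 647 × 32/28 = 739.43 → 739.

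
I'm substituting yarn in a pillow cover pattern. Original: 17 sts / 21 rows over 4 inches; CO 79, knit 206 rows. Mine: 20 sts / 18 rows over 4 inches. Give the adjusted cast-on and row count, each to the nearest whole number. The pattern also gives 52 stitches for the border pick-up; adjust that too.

Stitches: 79 × 20/17 = 92.94 → 93.
Rows: 206 × 18/21 = 176.57 → 177.
border pick-up: 52 × 20/17 = 61.18 → 61.

Cast on 93 stitches; work 177 rows; border pick-up 61 stitches.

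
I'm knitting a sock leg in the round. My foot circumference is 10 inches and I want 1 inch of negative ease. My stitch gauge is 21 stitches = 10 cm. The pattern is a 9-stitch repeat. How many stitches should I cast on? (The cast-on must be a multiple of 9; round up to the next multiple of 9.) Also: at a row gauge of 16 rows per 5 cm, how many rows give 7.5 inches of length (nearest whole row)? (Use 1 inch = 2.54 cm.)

Finished = 10 − 1 = 9 inches.
9 inches × 2.54 = 22.86 cm.
21/10 = 2.1 sts per cm; 22.86 × 2.1 = 48.01 sts.
Next multiple of 9 → 54.
7.5 inches = 19.05 cm; × 3.2 = 60.96 → 61 rows.

Cast on 54 stitches; work 61 rows.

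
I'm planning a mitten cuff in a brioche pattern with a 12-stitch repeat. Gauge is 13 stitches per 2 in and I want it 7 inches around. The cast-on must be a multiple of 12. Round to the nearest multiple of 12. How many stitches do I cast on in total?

13 / 2 = 6.5 sts per inch.
7 × 6.5 = 45.50 sts.
Nearest multiple of 12: 48.

Cast on 48 stitches.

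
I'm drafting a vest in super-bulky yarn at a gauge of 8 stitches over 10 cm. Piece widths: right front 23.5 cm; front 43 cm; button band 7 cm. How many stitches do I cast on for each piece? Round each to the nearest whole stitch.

right front 19; front 34; button band 6.

Rate = 8/10 = 0.8 sts per cm.
right front: 23.5 × 0.8 = 18.80 → 19.
front: 43 × 0.8 = 34.40 → 34.
button band: 7 × 0.8 = 5.60 → 6.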